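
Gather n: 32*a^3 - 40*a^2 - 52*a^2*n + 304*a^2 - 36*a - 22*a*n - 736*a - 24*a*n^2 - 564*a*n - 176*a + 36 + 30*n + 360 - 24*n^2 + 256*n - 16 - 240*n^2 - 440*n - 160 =32*a^3 + 264*a^2 - 948*a + n^2*(-24*a - 264) + n*(-52*a^2 - 586*a - 154) + 220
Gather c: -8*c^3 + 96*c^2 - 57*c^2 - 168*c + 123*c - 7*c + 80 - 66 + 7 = -8*c^3 + 39*c^2 - 52*c + 21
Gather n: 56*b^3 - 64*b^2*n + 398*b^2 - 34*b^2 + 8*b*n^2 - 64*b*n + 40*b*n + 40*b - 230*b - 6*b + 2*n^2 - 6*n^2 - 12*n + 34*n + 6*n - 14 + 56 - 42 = 56*b^3 + 364*b^2 - 196*b + n^2*(8*b - 4) + n*(-64*b^2 - 24*b + 28)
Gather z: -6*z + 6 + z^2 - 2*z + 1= z^2 - 8*z + 7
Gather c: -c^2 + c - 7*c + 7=-c^2 - 6*c + 7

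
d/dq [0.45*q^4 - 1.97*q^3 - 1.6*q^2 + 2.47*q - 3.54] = 1.8*q^3 - 5.91*q^2 - 3.2*q + 2.47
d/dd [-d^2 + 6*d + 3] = 6 - 2*d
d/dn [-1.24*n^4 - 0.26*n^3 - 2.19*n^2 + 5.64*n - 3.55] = -4.96*n^3 - 0.78*n^2 - 4.38*n + 5.64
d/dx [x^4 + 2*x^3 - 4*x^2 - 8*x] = 4*x^3 + 6*x^2 - 8*x - 8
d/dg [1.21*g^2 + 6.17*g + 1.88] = 2.42*g + 6.17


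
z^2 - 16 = (z - 4)*(z + 4)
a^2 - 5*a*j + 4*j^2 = (a - 4*j)*(a - j)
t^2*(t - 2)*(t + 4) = t^4 + 2*t^3 - 8*t^2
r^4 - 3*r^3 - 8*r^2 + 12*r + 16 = (r - 4)*(r - 2)*(r + 1)*(r + 2)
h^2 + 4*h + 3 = (h + 1)*(h + 3)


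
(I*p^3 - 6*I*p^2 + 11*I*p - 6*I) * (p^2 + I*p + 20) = I*p^5 - p^4 - 6*I*p^4 + 6*p^3 + 31*I*p^3 - 11*p^2 - 126*I*p^2 + 6*p + 220*I*p - 120*I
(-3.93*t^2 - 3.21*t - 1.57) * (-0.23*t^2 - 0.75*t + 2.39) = 0.9039*t^4 + 3.6858*t^3 - 6.6241*t^2 - 6.4944*t - 3.7523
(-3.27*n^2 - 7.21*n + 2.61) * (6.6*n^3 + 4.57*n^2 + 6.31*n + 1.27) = -21.582*n^5 - 62.5299*n^4 - 36.3574*n^3 - 37.7203*n^2 + 7.3124*n + 3.3147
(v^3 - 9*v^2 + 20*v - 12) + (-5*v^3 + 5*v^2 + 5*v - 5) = -4*v^3 - 4*v^2 + 25*v - 17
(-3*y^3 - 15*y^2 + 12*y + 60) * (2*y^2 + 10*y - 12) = -6*y^5 - 60*y^4 - 90*y^3 + 420*y^2 + 456*y - 720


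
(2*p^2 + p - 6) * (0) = 0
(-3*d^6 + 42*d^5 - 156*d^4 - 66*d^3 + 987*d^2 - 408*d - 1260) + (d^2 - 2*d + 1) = -3*d^6 + 42*d^5 - 156*d^4 - 66*d^3 + 988*d^2 - 410*d - 1259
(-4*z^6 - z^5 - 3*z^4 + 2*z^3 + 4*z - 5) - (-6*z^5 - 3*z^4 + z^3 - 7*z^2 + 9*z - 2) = -4*z^6 + 5*z^5 + z^3 + 7*z^2 - 5*z - 3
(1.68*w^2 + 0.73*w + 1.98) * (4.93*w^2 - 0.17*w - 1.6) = 8.2824*w^4 + 3.3133*w^3 + 6.9493*w^2 - 1.5046*w - 3.168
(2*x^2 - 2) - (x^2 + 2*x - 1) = x^2 - 2*x - 1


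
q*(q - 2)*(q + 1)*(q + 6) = q^4 + 5*q^3 - 8*q^2 - 12*q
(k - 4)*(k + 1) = k^2 - 3*k - 4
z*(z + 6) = z^2 + 6*z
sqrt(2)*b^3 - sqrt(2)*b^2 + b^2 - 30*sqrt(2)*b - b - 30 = (b - 6)*(b + 5)*(sqrt(2)*b + 1)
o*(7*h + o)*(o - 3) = 7*h*o^2 - 21*h*o + o^3 - 3*o^2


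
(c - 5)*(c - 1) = c^2 - 6*c + 5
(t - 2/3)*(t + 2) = t^2 + 4*t/3 - 4/3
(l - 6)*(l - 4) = l^2 - 10*l + 24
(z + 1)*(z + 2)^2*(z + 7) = z^4 + 12*z^3 + 43*z^2 + 60*z + 28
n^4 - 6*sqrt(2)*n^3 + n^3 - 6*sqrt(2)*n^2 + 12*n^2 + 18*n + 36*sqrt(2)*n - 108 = (n - 2)*(n + 3)*(n - 3*sqrt(2))^2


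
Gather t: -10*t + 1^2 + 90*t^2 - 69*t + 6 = 90*t^2 - 79*t + 7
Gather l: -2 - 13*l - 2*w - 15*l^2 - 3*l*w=-15*l^2 + l*(-3*w - 13) - 2*w - 2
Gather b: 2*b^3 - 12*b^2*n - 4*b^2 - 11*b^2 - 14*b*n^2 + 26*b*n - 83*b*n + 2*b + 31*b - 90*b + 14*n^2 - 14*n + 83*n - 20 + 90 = 2*b^3 + b^2*(-12*n - 15) + b*(-14*n^2 - 57*n - 57) + 14*n^2 + 69*n + 70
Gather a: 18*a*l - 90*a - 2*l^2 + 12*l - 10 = a*(18*l - 90) - 2*l^2 + 12*l - 10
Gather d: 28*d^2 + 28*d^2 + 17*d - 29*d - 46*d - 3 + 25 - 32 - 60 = 56*d^2 - 58*d - 70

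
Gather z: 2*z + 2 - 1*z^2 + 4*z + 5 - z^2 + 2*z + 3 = -2*z^2 + 8*z + 10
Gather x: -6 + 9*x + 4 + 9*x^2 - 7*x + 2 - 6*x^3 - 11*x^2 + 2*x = -6*x^3 - 2*x^2 + 4*x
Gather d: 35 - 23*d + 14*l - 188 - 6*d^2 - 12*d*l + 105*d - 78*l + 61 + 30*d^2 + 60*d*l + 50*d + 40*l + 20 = 24*d^2 + d*(48*l + 132) - 24*l - 72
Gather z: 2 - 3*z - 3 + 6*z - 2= 3*z - 3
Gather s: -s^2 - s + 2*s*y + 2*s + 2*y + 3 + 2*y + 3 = -s^2 + s*(2*y + 1) + 4*y + 6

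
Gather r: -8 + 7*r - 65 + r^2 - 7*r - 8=r^2 - 81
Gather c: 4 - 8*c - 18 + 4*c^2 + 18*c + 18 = 4*c^2 + 10*c + 4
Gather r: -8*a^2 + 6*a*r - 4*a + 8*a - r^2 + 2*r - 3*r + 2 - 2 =-8*a^2 + 4*a - r^2 + r*(6*a - 1)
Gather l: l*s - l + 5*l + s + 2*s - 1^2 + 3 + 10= l*(s + 4) + 3*s + 12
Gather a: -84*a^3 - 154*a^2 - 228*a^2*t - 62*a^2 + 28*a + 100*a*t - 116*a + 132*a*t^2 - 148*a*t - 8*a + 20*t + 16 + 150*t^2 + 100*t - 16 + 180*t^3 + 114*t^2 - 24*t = -84*a^3 + a^2*(-228*t - 216) + a*(132*t^2 - 48*t - 96) + 180*t^3 + 264*t^2 + 96*t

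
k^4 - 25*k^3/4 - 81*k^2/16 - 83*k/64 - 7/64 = (k - 7)*(k + 1/4)^3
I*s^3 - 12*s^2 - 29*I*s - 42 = (s + 6*I)*(s + 7*I)*(I*s + 1)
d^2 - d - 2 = (d - 2)*(d + 1)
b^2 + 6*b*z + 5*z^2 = (b + z)*(b + 5*z)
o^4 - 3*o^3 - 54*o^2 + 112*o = o*(o - 8)*(o - 2)*(o + 7)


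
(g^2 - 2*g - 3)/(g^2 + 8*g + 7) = (g - 3)/(g + 7)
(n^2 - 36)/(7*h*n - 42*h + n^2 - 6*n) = (n + 6)/(7*h + n)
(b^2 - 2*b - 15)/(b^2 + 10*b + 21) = (b - 5)/(b + 7)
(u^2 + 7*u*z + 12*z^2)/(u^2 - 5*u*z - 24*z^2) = (-u - 4*z)/(-u + 8*z)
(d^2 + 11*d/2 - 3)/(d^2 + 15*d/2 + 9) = (2*d - 1)/(2*d + 3)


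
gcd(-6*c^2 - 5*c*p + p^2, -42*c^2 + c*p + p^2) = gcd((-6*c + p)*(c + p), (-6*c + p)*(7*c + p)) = -6*c + p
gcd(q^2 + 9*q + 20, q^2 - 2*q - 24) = q + 4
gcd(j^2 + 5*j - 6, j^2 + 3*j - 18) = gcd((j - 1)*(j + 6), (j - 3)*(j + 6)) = j + 6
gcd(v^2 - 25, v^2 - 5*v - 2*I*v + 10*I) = v - 5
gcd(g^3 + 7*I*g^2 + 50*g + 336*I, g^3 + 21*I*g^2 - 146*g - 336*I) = g^2 + 14*I*g - 48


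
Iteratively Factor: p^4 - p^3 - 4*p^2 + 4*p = (p + 2)*(p^3 - 3*p^2 + 2*p) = (p - 1)*(p + 2)*(p^2 - 2*p) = (p - 2)*(p - 1)*(p + 2)*(p)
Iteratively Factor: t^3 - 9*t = (t + 3)*(t^2 - 3*t) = t*(t + 3)*(t - 3)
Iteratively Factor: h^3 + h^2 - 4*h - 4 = (h - 2)*(h^2 + 3*h + 2) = (h - 2)*(h + 1)*(h + 2)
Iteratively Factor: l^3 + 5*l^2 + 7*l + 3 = (l + 1)*(l^2 + 4*l + 3) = (l + 1)*(l + 3)*(l + 1)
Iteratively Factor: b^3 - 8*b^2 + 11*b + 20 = (b + 1)*(b^2 - 9*b + 20) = (b - 5)*(b + 1)*(b - 4)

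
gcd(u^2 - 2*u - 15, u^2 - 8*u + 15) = u - 5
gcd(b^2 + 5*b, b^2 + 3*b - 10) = b + 5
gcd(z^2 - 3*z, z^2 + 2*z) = z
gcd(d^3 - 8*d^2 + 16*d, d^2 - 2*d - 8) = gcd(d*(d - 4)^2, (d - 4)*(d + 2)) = d - 4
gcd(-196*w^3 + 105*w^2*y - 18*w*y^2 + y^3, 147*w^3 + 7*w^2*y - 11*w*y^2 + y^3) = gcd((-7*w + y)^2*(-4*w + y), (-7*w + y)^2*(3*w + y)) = 49*w^2 - 14*w*y + y^2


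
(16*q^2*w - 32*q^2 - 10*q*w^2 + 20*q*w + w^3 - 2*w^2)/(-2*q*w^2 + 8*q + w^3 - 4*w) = (-8*q + w)/(w + 2)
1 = 1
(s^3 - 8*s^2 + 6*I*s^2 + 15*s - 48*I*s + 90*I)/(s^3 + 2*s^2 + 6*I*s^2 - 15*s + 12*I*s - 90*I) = (s - 5)/(s + 5)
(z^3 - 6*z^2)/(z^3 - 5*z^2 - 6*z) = z/(z + 1)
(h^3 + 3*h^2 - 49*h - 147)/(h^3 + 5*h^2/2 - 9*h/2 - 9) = 2*(h^2 - 49)/(2*h^2 - h - 6)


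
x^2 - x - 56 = (x - 8)*(x + 7)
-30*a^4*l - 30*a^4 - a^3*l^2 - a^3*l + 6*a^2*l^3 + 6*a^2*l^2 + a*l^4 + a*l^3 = (-2*a + l)*(3*a + l)*(5*a + l)*(a*l + a)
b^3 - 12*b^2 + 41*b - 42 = (b - 7)*(b - 3)*(b - 2)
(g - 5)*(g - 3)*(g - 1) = g^3 - 9*g^2 + 23*g - 15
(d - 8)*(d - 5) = d^2 - 13*d + 40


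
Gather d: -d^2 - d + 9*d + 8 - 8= -d^2 + 8*d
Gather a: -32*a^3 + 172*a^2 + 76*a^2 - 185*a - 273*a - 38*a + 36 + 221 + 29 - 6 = -32*a^3 + 248*a^2 - 496*a + 280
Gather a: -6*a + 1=1 - 6*a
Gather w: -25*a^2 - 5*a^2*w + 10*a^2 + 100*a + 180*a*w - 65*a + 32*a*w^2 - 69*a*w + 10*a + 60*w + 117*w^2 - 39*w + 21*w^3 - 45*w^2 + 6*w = -15*a^2 + 45*a + 21*w^3 + w^2*(32*a + 72) + w*(-5*a^2 + 111*a + 27)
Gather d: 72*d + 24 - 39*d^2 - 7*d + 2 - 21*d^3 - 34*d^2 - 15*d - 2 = -21*d^3 - 73*d^2 + 50*d + 24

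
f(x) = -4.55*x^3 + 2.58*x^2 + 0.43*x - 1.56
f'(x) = -13.65*x^2 + 5.16*x + 0.43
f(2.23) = -38.23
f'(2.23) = -55.94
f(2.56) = -59.89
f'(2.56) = -75.82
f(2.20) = -36.58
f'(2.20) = -54.28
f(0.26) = -1.35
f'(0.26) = 0.85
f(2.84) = -83.75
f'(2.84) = -95.01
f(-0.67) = 0.68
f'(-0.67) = -9.15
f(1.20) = -5.19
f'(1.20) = -13.03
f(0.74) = -1.67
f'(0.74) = -3.23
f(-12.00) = 8227.20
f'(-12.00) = -2027.09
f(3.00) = -99.90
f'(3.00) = -106.94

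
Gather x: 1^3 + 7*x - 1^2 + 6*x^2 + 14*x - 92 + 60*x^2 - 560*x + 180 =66*x^2 - 539*x + 88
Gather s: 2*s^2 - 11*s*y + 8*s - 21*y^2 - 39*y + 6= 2*s^2 + s*(8 - 11*y) - 21*y^2 - 39*y + 6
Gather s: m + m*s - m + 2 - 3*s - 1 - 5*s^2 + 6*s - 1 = -5*s^2 + s*(m + 3)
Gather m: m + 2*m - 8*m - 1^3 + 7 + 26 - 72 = -5*m - 40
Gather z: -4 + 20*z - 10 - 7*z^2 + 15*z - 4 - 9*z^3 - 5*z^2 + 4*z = -9*z^3 - 12*z^2 + 39*z - 18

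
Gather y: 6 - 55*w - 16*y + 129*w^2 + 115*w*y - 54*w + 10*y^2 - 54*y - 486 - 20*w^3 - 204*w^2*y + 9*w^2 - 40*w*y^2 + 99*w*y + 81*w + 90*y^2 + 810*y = -20*w^3 + 138*w^2 - 28*w + y^2*(100 - 40*w) + y*(-204*w^2 + 214*w + 740) - 480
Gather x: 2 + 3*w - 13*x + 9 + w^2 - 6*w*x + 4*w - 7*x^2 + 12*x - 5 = w^2 + 7*w - 7*x^2 + x*(-6*w - 1) + 6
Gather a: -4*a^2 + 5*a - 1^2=-4*a^2 + 5*a - 1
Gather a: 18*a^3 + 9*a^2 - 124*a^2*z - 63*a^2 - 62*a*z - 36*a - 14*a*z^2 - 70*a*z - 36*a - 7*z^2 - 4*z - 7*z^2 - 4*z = 18*a^3 + a^2*(-124*z - 54) + a*(-14*z^2 - 132*z - 72) - 14*z^2 - 8*z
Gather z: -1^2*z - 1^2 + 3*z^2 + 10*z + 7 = 3*z^2 + 9*z + 6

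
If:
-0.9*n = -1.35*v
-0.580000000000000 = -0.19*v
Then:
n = 4.58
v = 3.05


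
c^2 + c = c*(c + 1)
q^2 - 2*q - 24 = (q - 6)*(q + 4)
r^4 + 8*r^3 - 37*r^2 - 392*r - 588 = (r - 7)*(r + 2)*(r + 6)*(r + 7)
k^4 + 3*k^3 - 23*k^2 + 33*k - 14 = (k - 2)*(k - 1)^2*(k + 7)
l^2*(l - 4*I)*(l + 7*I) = l^4 + 3*I*l^3 + 28*l^2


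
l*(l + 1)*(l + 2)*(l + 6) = l^4 + 9*l^3 + 20*l^2 + 12*l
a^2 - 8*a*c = a*(a - 8*c)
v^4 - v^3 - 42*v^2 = v^2*(v - 7)*(v + 6)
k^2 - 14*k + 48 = (k - 8)*(k - 6)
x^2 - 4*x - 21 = (x - 7)*(x + 3)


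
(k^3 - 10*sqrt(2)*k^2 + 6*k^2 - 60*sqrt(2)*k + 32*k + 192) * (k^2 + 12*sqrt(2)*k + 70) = k^5 + 2*sqrt(2)*k^4 + 6*k^4 - 138*k^3 + 12*sqrt(2)*k^3 - 828*k^2 - 316*sqrt(2)*k^2 - 1896*sqrt(2)*k + 2240*k + 13440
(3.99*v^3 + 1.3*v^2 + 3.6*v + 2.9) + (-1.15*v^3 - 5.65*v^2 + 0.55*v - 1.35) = 2.84*v^3 - 4.35*v^2 + 4.15*v + 1.55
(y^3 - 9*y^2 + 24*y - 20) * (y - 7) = y^4 - 16*y^3 + 87*y^2 - 188*y + 140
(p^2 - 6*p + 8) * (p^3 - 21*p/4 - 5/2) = p^5 - 6*p^4 + 11*p^3/4 + 29*p^2 - 27*p - 20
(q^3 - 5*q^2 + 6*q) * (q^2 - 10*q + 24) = q^5 - 15*q^4 + 80*q^3 - 180*q^2 + 144*q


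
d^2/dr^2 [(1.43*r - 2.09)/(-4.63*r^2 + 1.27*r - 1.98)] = (-(1.43*r - 2.09)*(9.26*r - 1.27)*(18.52*r - 2.54) + (39.7254*r - 22.9856)*(4.63*r^2 - 1.27*r + 1.98))/(4.63*r^2 - 1.27*r + 1.98)^3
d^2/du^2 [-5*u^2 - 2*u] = -10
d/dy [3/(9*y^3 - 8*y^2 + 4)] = 3*y*(16 - 27*y)/(9*y^3 - 8*y^2 + 4)^2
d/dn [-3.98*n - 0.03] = -3.98000000000000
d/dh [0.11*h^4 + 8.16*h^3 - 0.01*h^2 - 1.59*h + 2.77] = 0.44*h^3 + 24.48*h^2 - 0.02*h - 1.59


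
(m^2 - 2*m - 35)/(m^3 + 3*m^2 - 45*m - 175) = 1/(m + 5)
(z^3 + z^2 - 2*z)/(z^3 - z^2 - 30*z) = (-z^2 - z + 2)/(-z^2 + z + 30)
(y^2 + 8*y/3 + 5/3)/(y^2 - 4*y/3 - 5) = (y + 1)/(y - 3)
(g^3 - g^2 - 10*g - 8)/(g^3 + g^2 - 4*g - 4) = (g - 4)/(g - 2)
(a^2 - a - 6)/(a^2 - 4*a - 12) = (a - 3)/(a - 6)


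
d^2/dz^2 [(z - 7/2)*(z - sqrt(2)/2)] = 2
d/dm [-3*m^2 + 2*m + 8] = 2 - 6*m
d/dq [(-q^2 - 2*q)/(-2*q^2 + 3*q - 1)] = (-7*q^2 + 2*q + 2)/(4*q^4 - 12*q^3 + 13*q^2 - 6*q + 1)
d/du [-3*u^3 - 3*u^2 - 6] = 3*u*(-3*u - 2)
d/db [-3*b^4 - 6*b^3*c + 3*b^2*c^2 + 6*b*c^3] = -12*b^3 - 18*b^2*c + 6*b*c^2 + 6*c^3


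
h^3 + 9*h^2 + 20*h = h*(h + 4)*(h + 5)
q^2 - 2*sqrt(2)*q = q*(q - 2*sqrt(2))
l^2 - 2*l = l*(l - 2)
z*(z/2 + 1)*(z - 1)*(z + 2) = z^4/2 + 3*z^3/2 - 2*z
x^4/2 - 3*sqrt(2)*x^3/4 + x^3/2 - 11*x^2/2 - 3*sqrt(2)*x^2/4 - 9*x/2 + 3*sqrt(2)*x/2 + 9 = (x/2 + 1)*(x - 1)*(x - 3*sqrt(2))*(x + 3*sqrt(2)/2)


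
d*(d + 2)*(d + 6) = d^3 + 8*d^2 + 12*d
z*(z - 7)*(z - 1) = z^3 - 8*z^2 + 7*z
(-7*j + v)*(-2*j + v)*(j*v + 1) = 14*j^3*v - 9*j^2*v^2 + 14*j^2 + j*v^3 - 9*j*v + v^2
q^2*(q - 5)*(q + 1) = q^4 - 4*q^3 - 5*q^2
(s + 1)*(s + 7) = s^2 + 8*s + 7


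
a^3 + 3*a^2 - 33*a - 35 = (a - 5)*(a + 1)*(a + 7)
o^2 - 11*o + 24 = (o - 8)*(o - 3)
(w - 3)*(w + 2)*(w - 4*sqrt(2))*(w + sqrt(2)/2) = w^4 - 7*sqrt(2)*w^3/2 - w^3 - 10*w^2 + 7*sqrt(2)*w^2/2 + 4*w + 21*sqrt(2)*w + 24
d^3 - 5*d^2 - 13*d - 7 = (d - 7)*(d + 1)^2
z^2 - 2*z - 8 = (z - 4)*(z + 2)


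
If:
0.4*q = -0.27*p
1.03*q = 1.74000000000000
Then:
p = -2.50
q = 1.69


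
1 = 1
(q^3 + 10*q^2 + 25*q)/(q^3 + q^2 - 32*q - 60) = q*(q + 5)/(q^2 - 4*q - 12)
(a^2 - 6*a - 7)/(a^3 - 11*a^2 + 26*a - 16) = (a^2 - 6*a - 7)/(a^3 - 11*a^2 + 26*a - 16)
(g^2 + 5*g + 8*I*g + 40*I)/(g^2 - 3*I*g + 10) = (g^2 + g*(5 + 8*I) + 40*I)/(g^2 - 3*I*g + 10)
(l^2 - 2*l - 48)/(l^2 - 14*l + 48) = (l + 6)/(l - 6)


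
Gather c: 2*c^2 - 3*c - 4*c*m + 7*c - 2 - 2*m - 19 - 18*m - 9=2*c^2 + c*(4 - 4*m) - 20*m - 30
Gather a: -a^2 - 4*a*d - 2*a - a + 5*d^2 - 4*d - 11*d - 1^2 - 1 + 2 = -a^2 + a*(-4*d - 3) + 5*d^2 - 15*d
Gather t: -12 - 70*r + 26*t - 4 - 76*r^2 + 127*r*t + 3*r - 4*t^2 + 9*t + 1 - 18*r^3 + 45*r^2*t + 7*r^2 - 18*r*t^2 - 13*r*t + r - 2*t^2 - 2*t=-18*r^3 - 69*r^2 - 66*r + t^2*(-18*r - 6) + t*(45*r^2 + 114*r + 33) - 15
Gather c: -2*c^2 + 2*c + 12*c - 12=-2*c^2 + 14*c - 12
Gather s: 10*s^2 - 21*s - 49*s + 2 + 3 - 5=10*s^2 - 70*s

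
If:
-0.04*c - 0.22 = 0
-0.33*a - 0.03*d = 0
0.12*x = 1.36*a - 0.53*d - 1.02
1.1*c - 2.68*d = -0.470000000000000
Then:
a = 0.19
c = -5.50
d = -2.08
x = 2.84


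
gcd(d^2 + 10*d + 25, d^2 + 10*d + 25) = d^2 + 10*d + 25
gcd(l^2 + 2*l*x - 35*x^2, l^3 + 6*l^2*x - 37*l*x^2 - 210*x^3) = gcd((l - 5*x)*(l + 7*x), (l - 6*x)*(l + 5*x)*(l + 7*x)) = l + 7*x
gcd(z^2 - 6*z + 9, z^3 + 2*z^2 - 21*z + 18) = z - 3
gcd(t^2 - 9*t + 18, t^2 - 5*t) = 1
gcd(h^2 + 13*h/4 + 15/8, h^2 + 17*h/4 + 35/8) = h + 5/2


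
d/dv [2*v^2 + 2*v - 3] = 4*v + 2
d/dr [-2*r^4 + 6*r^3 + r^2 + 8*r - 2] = -8*r^3 + 18*r^2 + 2*r + 8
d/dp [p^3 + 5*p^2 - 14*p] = 3*p^2 + 10*p - 14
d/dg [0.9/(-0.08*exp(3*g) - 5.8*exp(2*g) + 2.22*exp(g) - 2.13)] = (0.216*exp(2*g) + 10.44*exp(g) - 1.998)*exp(g)/(0.08*exp(3*g) + 5.8*exp(2*g) - 2.22*exp(g) + 2.13)^2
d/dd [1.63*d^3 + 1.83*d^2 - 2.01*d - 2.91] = 4.89*d^2 + 3.66*d - 2.01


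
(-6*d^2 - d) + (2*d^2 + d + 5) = 5 - 4*d^2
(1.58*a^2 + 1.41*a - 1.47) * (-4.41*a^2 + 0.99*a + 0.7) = -6.9678*a^4 - 4.6539*a^3 + 8.9846*a^2 - 0.4683*a - 1.029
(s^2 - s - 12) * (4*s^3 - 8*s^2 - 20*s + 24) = 4*s^5 - 12*s^4 - 60*s^3 + 140*s^2 + 216*s - 288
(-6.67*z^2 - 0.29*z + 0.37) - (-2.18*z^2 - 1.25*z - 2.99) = -4.49*z^2 + 0.96*z + 3.36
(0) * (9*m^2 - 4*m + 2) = 0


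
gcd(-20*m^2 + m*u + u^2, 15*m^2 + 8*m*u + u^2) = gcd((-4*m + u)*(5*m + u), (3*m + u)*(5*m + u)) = 5*m + u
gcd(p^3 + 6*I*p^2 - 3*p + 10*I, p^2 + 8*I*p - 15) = p + 5*I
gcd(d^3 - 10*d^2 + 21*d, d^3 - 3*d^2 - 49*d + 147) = d^2 - 10*d + 21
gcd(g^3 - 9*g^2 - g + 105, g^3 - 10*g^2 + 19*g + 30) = g - 5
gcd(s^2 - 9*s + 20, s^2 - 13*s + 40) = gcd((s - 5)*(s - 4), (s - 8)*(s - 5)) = s - 5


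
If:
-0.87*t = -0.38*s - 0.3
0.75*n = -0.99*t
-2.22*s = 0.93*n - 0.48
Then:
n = -0.76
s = 0.54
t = 0.58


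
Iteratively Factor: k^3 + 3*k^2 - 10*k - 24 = (k + 2)*(k^2 + k - 12) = (k - 3)*(k + 2)*(k + 4)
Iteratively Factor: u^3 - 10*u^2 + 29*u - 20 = (u - 4)*(u^2 - 6*u + 5) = (u - 5)*(u - 4)*(u - 1)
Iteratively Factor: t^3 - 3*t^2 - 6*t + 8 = (t + 2)*(t^2 - 5*t + 4) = (t - 1)*(t + 2)*(t - 4)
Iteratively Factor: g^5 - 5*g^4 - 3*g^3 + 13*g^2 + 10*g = (g - 5)*(g^4 - 3*g^2 - 2*g) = g*(g - 5)*(g^3 - 3*g - 2) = g*(g - 5)*(g - 2)*(g^2 + 2*g + 1) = g*(g - 5)*(g - 2)*(g + 1)*(g + 1)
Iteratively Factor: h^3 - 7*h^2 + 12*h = (h)*(h^2 - 7*h + 12) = h*(h - 4)*(h - 3)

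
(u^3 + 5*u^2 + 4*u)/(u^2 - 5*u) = (u^2 + 5*u + 4)/(u - 5)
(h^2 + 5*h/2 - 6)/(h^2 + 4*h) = (h - 3/2)/h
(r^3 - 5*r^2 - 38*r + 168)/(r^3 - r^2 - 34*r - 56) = (r^2 + 2*r - 24)/(r^2 + 6*r + 8)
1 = 1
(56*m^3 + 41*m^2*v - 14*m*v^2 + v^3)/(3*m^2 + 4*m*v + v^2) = (56*m^2 - 15*m*v + v^2)/(3*m + v)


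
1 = 1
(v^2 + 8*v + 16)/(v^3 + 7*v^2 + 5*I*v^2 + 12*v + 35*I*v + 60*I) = (v + 4)/(v^2 + v*(3 + 5*I) + 15*I)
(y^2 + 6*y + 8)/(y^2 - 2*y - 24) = (y + 2)/(y - 6)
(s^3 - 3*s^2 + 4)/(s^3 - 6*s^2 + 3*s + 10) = (s - 2)/(s - 5)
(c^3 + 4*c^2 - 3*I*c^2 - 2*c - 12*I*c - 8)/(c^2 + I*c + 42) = (c^3 + c^2*(4 - 3*I) + c*(-2 - 12*I) - 8)/(c^2 + I*c + 42)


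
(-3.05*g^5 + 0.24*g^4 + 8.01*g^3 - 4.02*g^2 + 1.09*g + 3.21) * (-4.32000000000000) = 13.176*g^5 - 1.0368*g^4 - 34.6032*g^3 + 17.3664*g^2 - 4.7088*g - 13.8672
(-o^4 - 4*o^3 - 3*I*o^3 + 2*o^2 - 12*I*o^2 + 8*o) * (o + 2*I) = -o^5 - 4*o^4 - 5*I*o^4 + 8*o^3 - 20*I*o^3 + 32*o^2 + 4*I*o^2 + 16*I*o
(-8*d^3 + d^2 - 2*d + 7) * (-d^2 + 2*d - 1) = 8*d^5 - 17*d^4 + 12*d^3 - 12*d^2 + 16*d - 7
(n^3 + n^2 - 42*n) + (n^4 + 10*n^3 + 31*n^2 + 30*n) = n^4 + 11*n^3 + 32*n^2 - 12*n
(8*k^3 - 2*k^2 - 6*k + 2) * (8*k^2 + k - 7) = 64*k^5 - 8*k^4 - 106*k^3 + 24*k^2 + 44*k - 14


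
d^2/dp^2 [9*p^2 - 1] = 18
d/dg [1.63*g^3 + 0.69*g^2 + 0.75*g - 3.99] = 4.89*g^2 + 1.38*g + 0.75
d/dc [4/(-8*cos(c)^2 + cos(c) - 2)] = 4*(1 - 16*cos(c))*sin(c)/(8*sin(c)^2 + cos(c) - 10)^2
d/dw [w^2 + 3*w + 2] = 2*w + 3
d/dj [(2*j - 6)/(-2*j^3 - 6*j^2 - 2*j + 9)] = 2*(4*j^3 - 12*j^2 - 36*j + 3)/(4*j^6 + 24*j^5 + 44*j^4 - 12*j^3 - 104*j^2 - 36*j + 81)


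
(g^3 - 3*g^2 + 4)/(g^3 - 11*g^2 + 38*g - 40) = (g^2 - g - 2)/(g^2 - 9*g + 20)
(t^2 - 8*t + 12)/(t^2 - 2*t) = (t - 6)/t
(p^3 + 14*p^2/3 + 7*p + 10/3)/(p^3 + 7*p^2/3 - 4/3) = (3*p + 5)/(3*p - 2)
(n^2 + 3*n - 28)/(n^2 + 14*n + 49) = (n - 4)/(n + 7)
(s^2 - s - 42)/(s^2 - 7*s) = (s + 6)/s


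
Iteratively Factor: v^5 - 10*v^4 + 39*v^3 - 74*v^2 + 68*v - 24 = (v - 2)*(v^4 - 8*v^3 + 23*v^2 - 28*v + 12) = (v - 2)^2*(v^3 - 6*v^2 + 11*v - 6) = (v - 2)^2*(v - 1)*(v^2 - 5*v + 6) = (v - 2)^3*(v - 1)*(v - 3)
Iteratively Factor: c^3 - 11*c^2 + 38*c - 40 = (c - 2)*(c^2 - 9*c + 20) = (c - 5)*(c - 2)*(c - 4)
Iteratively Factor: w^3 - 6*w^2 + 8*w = (w - 2)*(w^2 - 4*w) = w*(w - 2)*(w - 4)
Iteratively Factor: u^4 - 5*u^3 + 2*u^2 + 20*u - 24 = (u - 2)*(u^3 - 3*u^2 - 4*u + 12) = (u - 2)^2*(u^2 - u - 6) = (u - 2)^2*(u + 2)*(u - 3)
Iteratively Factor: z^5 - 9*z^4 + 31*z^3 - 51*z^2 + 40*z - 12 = (z - 2)*(z^4 - 7*z^3 + 17*z^2 - 17*z + 6) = (z - 2)*(z - 1)*(z^3 - 6*z^2 + 11*z - 6) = (z - 2)^2*(z - 1)*(z^2 - 4*z + 3) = (z - 3)*(z - 2)^2*(z - 1)*(z - 1)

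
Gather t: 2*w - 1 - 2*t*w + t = t*(1 - 2*w) + 2*w - 1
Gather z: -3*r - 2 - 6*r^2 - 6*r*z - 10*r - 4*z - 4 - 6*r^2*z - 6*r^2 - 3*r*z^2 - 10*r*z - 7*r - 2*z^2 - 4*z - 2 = -12*r^2 - 20*r + z^2*(-3*r - 2) + z*(-6*r^2 - 16*r - 8) - 8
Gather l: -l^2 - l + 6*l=-l^2 + 5*l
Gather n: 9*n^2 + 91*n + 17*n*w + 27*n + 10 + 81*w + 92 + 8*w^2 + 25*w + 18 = 9*n^2 + n*(17*w + 118) + 8*w^2 + 106*w + 120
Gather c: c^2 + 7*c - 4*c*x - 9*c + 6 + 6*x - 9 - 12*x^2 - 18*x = c^2 + c*(-4*x - 2) - 12*x^2 - 12*x - 3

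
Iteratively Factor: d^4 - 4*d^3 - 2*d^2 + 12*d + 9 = (d - 3)*(d^3 - d^2 - 5*d - 3) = (d - 3)^2*(d^2 + 2*d + 1) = (d - 3)^2*(d + 1)*(d + 1)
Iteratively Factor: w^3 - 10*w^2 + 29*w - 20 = (w - 1)*(w^2 - 9*w + 20) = (w - 5)*(w - 1)*(w - 4)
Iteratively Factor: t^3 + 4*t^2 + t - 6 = (t - 1)*(t^2 + 5*t + 6) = (t - 1)*(t + 2)*(t + 3)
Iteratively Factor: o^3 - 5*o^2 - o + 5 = (o - 1)*(o^2 - 4*o - 5) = (o - 1)*(o + 1)*(o - 5)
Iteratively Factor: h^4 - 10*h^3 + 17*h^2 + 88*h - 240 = (h - 4)*(h^3 - 6*h^2 - 7*h + 60) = (h - 4)^2*(h^2 - 2*h - 15) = (h - 4)^2*(h + 3)*(h - 5)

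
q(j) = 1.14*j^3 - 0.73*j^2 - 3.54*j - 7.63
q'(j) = 3.42*j^2 - 1.46*j - 3.54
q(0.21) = -8.40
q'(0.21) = -3.70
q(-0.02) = -7.56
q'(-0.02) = -3.51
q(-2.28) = -16.87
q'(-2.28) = 17.57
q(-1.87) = -11.02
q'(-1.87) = 11.15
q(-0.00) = -7.63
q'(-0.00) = -3.54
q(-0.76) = -5.86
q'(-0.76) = -0.46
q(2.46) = -3.78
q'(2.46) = 13.56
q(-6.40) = -313.72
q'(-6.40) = 145.89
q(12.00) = 1814.69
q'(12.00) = 471.42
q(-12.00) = -2040.19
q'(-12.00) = 506.46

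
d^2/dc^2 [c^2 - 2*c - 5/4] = 2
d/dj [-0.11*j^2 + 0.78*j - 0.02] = 0.78 - 0.22*j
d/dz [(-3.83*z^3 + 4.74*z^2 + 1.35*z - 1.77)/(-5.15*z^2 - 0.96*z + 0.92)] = (19.7245*z^4 + 7.3536*z^3 - 8.1687*z^2 - 9.5094*z - 0.4572)/(26.5225*z^4 + 9.888*z^3 - 8.5544*z^2 - 1.7664*z + 0.8464)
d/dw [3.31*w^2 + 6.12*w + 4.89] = 6.62*w + 6.12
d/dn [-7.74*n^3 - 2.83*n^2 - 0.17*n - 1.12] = -23.22*n^2 - 5.66*n - 0.17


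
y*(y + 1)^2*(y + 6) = y^4 + 8*y^3 + 13*y^2 + 6*y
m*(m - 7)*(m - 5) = m^3 - 12*m^2 + 35*m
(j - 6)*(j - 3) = j^2 - 9*j + 18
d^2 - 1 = (d - 1)*(d + 1)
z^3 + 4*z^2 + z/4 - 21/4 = (z - 1)*(z + 3/2)*(z + 7/2)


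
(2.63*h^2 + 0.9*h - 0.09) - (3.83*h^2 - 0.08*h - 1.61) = -1.2*h^2 + 0.98*h + 1.52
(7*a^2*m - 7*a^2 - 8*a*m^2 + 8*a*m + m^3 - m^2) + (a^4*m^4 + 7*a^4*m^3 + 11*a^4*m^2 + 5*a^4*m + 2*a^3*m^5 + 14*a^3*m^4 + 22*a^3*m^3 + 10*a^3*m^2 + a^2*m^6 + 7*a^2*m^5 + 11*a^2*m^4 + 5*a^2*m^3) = a^4*m^4 + 7*a^4*m^3 + 11*a^4*m^2 + 5*a^4*m + 2*a^3*m^5 + 14*a^3*m^4 + 22*a^3*m^3 + 10*a^3*m^2 + a^2*m^6 + 7*a^2*m^5 + 11*a^2*m^4 + 5*a^2*m^3 + 7*a^2*m - 7*a^2 - 8*a*m^2 + 8*a*m + m^3 - m^2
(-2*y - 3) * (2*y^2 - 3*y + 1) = -4*y^3 + 7*y - 3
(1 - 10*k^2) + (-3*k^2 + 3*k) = -13*k^2 + 3*k + 1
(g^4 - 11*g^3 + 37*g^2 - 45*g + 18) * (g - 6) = g^5 - 17*g^4 + 103*g^3 - 267*g^2 + 288*g - 108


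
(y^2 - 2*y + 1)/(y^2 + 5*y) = (y^2 - 2*y + 1)/(y*(y + 5))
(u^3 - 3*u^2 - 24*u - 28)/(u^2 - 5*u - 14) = u + 2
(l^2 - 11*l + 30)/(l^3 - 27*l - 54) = (l - 5)/(l^2 + 6*l + 9)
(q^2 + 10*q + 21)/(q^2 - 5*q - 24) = (q + 7)/(q - 8)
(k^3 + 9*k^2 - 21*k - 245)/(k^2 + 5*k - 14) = (k^2 + 2*k - 35)/(k - 2)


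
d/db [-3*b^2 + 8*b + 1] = 8 - 6*b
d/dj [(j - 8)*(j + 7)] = 2*j - 1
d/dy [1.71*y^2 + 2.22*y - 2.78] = 3.42*y + 2.22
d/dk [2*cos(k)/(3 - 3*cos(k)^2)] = 2*(sin(k)^2 - 2)/(3*sin(k)^3)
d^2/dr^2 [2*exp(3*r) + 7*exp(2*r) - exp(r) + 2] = (18*exp(2*r) + 28*exp(r) - 1)*exp(r)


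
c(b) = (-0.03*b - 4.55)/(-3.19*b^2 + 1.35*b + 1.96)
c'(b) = (-0.03*b - 4.55)*(6.38*b - 1.35)/(-3.19*b^2 + 1.35*b + 1.96)^2 - 0.03/(-3.19*b^2 + 1.35*b + 1.96) = (-0.0957*b^2 - 29.029*b + 6.0837)/(10.1761*b^4 - 8.613*b^3 - 10.6823*b^2 + 5.292*b + 3.8416)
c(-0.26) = -3.26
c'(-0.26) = 7.02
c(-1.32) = 0.84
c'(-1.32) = 1.53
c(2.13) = 0.48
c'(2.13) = -0.60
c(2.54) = 0.30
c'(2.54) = -0.30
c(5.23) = 0.06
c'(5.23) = -0.02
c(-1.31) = 0.85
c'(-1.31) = 1.57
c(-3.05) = 0.14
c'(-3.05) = 0.09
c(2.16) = 0.46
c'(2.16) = -0.57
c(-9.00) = 0.02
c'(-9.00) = 0.00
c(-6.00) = 0.04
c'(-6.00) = 0.01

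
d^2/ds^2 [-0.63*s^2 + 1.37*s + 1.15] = -1.26000000000000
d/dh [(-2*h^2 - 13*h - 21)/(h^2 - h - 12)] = 15/(h^2 - 8*h + 16)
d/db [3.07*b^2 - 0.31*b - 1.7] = 6.14*b - 0.31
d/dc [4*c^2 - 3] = 8*c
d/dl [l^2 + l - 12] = 2*l + 1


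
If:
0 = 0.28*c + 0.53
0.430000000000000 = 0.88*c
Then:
No Solution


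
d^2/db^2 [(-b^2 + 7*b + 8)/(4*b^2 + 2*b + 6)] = 2*(15*b^3 + 57*b^2 - 39*b - 35)/(8*b^6 + 12*b^5 + 42*b^4 + 37*b^3 + 63*b^2 + 27*b + 27)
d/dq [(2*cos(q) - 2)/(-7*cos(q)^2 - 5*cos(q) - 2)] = 14*(sin(q)^2 + 2*cos(q))*sin(q)/(-7*sin(q)^2 + 5*cos(q) + 9)^2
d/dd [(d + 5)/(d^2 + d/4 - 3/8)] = 8*(8*d^2 + 2*d - 2*(d + 5)*(8*d + 1) - 3)/(8*d^2 + 2*d - 3)^2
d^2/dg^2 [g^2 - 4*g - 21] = 2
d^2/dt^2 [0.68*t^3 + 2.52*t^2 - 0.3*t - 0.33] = 4.08*t + 5.04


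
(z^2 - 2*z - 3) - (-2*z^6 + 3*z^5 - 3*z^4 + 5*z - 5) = 2*z^6 - 3*z^5 + 3*z^4 + z^2 - 7*z + 2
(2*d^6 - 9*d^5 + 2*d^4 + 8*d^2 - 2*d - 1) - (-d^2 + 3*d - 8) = 2*d^6 - 9*d^5 + 2*d^4 + 9*d^2 - 5*d + 7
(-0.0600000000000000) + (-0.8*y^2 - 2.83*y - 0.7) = -0.8*y^2 - 2.83*y - 0.76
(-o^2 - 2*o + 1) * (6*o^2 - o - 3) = -6*o^4 - 11*o^3 + 11*o^2 + 5*o - 3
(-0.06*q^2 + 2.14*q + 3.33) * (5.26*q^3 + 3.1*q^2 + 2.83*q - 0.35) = -0.3156*q^5 + 11.0704*q^4 + 23.98*q^3 + 16.4002*q^2 + 8.6749*q - 1.1655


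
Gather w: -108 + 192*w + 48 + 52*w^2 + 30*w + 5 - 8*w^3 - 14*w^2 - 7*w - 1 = -8*w^3 + 38*w^2 + 215*w - 56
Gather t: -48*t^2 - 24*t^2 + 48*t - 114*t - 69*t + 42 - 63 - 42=-72*t^2 - 135*t - 63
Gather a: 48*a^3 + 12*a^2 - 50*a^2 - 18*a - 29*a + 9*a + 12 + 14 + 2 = 48*a^3 - 38*a^2 - 38*a + 28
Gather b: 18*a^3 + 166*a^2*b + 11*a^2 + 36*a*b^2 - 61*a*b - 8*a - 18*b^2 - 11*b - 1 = 18*a^3 + 11*a^2 - 8*a + b^2*(36*a - 18) + b*(166*a^2 - 61*a - 11) - 1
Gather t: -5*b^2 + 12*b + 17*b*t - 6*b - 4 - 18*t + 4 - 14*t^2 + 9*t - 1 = -5*b^2 + 6*b - 14*t^2 + t*(17*b - 9) - 1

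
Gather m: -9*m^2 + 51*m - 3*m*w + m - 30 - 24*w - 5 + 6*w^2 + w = -9*m^2 + m*(52 - 3*w) + 6*w^2 - 23*w - 35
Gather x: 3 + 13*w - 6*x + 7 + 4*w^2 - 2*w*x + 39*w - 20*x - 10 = 4*w^2 + 52*w + x*(-2*w - 26)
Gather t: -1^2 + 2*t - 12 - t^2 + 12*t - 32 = -t^2 + 14*t - 45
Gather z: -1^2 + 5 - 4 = 0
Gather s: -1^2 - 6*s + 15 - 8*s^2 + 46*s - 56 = -8*s^2 + 40*s - 42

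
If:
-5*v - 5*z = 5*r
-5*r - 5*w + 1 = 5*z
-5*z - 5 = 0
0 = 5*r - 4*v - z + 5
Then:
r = -2/9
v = 11/9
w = 64/45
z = -1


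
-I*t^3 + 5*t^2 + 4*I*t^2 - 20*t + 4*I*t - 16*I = (t - 4)*(t + 4*I)*(-I*t + 1)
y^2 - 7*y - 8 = (y - 8)*(y + 1)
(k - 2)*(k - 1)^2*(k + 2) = k^4 - 2*k^3 - 3*k^2 + 8*k - 4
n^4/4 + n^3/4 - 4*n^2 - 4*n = n*(n/4 + 1)*(n - 4)*(n + 1)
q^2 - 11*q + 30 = (q - 6)*(q - 5)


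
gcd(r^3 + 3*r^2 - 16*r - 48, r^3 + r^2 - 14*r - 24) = r^2 - r - 12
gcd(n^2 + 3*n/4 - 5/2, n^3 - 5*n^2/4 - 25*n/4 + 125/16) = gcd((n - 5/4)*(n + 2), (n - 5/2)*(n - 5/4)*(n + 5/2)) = n - 5/4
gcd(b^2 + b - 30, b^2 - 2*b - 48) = b + 6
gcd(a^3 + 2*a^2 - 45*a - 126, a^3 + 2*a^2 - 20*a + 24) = a + 6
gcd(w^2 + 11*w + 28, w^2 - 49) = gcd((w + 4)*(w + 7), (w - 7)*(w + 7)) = w + 7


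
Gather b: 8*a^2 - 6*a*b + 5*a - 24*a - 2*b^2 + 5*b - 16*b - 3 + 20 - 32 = 8*a^2 - 19*a - 2*b^2 + b*(-6*a - 11) - 15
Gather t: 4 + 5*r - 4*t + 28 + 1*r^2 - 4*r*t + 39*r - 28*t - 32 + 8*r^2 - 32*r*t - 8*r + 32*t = 9*r^2 - 36*r*t + 36*r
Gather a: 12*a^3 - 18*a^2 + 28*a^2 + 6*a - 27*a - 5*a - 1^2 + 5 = 12*a^3 + 10*a^2 - 26*a + 4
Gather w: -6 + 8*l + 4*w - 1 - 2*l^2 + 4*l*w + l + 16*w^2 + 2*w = -2*l^2 + 9*l + 16*w^2 + w*(4*l + 6) - 7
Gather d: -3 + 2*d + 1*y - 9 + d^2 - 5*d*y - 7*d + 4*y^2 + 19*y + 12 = d^2 + d*(-5*y - 5) + 4*y^2 + 20*y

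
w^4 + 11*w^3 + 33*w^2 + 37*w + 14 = (w + 1)^2*(w + 2)*(w + 7)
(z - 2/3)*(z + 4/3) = z^2 + 2*z/3 - 8/9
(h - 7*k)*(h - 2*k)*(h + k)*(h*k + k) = h^4*k - 8*h^3*k^2 + h^3*k + 5*h^2*k^3 - 8*h^2*k^2 + 14*h*k^4 + 5*h*k^3 + 14*k^4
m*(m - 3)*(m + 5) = m^3 + 2*m^2 - 15*m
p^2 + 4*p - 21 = (p - 3)*(p + 7)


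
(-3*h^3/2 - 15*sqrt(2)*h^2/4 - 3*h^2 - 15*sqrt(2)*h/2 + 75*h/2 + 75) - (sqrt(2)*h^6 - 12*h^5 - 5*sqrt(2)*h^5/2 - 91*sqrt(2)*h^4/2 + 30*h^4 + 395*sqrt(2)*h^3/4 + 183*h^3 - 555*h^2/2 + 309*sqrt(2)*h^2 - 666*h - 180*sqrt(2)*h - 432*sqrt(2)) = -sqrt(2)*h^6 + 5*sqrt(2)*h^5/2 + 12*h^5 - 30*h^4 + 91*sqrt(2)*h^4/2 - 369*h^3/2 - 395*sqrt(2)*h^3/4 - 1251*sqrt(2)*h^2/4 + 549*h^2/2 + 345*sqrt(2)*h/2 + 1407*h/2 + 75 + 432*sqrt(2)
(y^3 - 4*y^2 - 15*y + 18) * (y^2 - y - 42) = y^5 - 5*y^4 - 53*y^3 + 201*y^2 + 612*y - 756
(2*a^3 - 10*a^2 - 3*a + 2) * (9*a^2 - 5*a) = 18*a^5 - 100*a^4 + 23*a^3 + 33*a^2 - 10*a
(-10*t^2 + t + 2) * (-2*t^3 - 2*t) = 20*t^5 - 2*t^4 + 16*t^3 - 2*t^2 - 4*t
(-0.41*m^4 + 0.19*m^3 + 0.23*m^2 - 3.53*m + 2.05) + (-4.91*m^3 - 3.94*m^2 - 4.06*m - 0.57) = -0.41*m^4 - 4.72*m^3 - 3.71*m^2 - 7.59*m + 1.48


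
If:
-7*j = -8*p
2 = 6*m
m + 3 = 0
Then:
No Solution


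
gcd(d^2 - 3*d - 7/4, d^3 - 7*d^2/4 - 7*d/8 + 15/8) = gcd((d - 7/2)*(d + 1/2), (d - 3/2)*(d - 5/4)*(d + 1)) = 1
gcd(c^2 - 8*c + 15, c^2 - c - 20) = c - 5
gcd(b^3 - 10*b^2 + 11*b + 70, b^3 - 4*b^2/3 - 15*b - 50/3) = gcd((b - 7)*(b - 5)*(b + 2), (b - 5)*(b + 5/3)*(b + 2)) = b^2 - 3*b - 10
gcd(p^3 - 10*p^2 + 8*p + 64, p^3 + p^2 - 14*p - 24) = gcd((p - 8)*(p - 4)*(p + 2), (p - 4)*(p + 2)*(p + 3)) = p^2 - 2*p - 8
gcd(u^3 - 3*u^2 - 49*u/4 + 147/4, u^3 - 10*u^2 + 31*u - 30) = u - 3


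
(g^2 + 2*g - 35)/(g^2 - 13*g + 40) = (g + 7)/(g - 8)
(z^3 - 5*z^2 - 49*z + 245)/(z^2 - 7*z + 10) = (z^2 - 49)/(z - 2)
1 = 1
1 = 1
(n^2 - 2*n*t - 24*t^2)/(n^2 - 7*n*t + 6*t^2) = (-n - 4*t)/(-n + t)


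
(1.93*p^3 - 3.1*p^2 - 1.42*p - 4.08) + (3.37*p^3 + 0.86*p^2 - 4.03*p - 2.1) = 5.3*p^3 - 2.24*p^2 - 5.45*p - 6.18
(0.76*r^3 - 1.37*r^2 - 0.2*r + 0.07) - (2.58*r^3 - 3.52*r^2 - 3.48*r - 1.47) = -1.82*r^3 + 2.15*r^2 + 3.28*r + 1.54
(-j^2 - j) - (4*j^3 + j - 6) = -4*j^3 - j^2 - 2*j + 6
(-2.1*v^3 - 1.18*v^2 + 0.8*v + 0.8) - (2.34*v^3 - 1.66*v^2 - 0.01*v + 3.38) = -4.44*v^3 + 0.48*v^2 + 0.81*v - 2.58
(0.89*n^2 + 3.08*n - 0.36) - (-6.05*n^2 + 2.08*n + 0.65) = 6.94*n^2 + 1.0*n - 1.01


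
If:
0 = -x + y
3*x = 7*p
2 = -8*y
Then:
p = -3/28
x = -1/4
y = -1/4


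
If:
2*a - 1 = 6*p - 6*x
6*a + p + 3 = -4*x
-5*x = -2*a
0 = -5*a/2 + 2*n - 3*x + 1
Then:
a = -17/50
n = -1129/1000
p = -52/125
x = -17/125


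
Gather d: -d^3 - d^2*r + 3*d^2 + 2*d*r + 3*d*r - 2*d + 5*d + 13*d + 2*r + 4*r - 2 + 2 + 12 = -d^3 + d^2*(3 - r) + d*(5*r + 16) + 6*r + 12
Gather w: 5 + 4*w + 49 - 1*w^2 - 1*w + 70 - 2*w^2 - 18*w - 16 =-3*w^2 - 15*w + 108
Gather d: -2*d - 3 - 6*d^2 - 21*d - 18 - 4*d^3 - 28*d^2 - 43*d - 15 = -4*d^3 - 34*d^2 - 66*d - 36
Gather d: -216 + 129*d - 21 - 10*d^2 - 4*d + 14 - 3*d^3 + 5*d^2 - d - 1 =-3*d^3 - 5*d^2 + 124*d - 224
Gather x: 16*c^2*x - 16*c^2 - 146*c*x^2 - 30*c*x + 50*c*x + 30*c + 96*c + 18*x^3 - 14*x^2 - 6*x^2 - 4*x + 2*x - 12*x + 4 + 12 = -16*c^2 + 126*c + 18*x^3 + x^2*(-146*c - 20) + x*(16*c^2 + 20*c - 14) + 16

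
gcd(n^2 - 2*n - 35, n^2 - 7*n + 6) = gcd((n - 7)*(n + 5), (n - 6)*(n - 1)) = 1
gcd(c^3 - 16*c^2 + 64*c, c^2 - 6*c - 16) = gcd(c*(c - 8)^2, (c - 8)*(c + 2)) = c - 8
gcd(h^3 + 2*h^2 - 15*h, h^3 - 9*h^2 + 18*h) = h^2 - 3*h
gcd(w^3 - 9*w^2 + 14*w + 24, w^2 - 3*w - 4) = w^2 - 3*w - 4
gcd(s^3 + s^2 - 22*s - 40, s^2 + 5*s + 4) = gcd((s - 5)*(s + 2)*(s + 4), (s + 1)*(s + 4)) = s + 4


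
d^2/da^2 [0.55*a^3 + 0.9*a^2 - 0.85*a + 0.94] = 3.3*a + 1.8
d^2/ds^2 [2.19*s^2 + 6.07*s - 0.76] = 4.38000000000000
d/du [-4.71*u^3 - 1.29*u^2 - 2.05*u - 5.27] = -14.13*u^2 - 2.58*u - 2.05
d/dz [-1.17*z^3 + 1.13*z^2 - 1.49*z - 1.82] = -3.51*z^2 + 2.26*z - 1.49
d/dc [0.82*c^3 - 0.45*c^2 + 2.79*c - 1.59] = 2.46*c^2 - 0.9*c + 2.79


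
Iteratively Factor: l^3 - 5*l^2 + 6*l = (l)*(l^2 - 5*l + 6) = l*(l - 3)*(l - 2)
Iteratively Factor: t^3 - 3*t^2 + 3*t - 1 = (t - 1)*(t^2 - 2*t + 1) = (t - 1)^2*(t - 1)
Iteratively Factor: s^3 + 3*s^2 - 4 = (s + 2)*(s^2 + s - 2) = (s - 1)*(s + 2)*(s + 2)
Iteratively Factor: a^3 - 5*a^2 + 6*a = (a - 3)*(a^2 - 2*a) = a*(a - 3)*(a - 2)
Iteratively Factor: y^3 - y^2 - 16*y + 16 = (y + 4)*(y^2 - 5*y + 4) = (y - 4)*(y + 4)*(y - 1)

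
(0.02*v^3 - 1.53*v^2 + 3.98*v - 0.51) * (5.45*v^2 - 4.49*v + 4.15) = 0.109*v^5 - 8.4283*v^4 + 28.6437*v^3 - 26.9992*v^2 + 18.8069*v - 2.1165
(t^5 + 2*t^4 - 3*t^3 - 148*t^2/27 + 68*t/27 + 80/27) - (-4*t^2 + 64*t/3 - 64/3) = t^5 + 2*t^4 - 3*t^3 - 40*t^2/27 - 508*t/27 + 656/27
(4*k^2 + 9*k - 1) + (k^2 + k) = 5*k^2 + 10*k - 1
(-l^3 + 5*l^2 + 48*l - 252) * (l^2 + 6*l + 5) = -l^5 - l^4 + 73*l^3 + 61*l^2 - 1272*l - 1260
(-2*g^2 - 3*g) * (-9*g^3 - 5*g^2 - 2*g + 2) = 18*g^5 + 37*g^4 + 19*g^3 + 2*g^2 - 6*g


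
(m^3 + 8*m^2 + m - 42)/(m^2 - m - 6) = (-m^3 - 8*m^2 - m + 42)/(-m^2 + m + 6)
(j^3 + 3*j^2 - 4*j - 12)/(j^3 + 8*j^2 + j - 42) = (j + 2)/(j + 7)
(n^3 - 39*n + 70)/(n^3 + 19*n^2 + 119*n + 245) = (n^2 - 7*n + 10)/(n^2 + 12*n + 35)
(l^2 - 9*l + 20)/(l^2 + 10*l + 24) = (l^2 - 9*l + 20)/(l^2 + 10*l + 24)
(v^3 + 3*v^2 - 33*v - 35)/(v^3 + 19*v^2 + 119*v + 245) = (v^2 - 4*v - 5)/(v^2 + 12*v + 35)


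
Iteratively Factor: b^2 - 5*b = (b)*(b - 5)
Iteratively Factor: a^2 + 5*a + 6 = (a + 3)*(a + 2)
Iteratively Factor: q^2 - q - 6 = (q + 2)*(q - 3)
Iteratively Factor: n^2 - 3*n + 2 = (n - 1)*(n - 2)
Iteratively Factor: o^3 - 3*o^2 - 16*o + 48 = (o - 4)*(o^2 + o - 12) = (o - 4)*(o + 4)*(o - 3)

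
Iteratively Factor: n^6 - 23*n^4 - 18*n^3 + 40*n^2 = (n + 2)*(n^5 - 2*n^4 - 19*n^3 + 20*n^2) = (n + 2)*(n + 4)*(n^4 - 6*n^3 + 5*n^2) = (n - 1)*(n + 2)*(n + 4)*(n^3 - 5*n^2) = (n - 5)*(n - 1)*(n + 2)*(n + 4)*(n^2) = n*(n - 5)*(n - 1)*(n + 2)*(n + 4)*(n)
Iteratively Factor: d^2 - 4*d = (d)*(d - 4)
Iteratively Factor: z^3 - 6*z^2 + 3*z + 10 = (z - 5)*(z^2 - z - 2) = (z - 5)*(z + 1)*(z - 2)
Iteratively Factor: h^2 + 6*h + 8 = (h + 4)*(h + 2)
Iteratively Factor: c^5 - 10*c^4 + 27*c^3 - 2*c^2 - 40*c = (c + 1)*(c^4 - 11*c^3 + 38*c^2 - 40*c) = (c - 2)*(c + 1)*(c^3 - 9*c^2 + 20*c) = c*(c - 2)*(c + 1)*(c^2 - 9*c + 20) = c*(c - 5)*(c - 2)*(c + 1)*(c - 4)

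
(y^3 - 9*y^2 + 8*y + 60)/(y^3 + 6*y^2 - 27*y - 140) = (y^2 - 4*y - 12)/(y^2 + 11*y + 28)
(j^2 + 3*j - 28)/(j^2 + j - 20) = (j + 7)/(j + 5)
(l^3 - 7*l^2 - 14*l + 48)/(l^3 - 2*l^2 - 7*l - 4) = (-l^3 + 7*l^2 + 14*l - 48)/(-l^3 + 2*l^2 + 7*l + 4)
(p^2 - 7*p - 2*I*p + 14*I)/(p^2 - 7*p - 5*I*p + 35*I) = (p - 2*I)/(p - 5*I)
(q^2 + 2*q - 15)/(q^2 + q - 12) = (q + 5)/(q + 4)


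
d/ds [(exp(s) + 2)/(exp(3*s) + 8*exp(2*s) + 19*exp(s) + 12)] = (-(exp(s) + 2)*(3*exp(2*s) + 16*exp(s) + 19) + exp(3*s) + 8*exp(2*s) + 19*exp(s) + 12)*exp(s)/(exp(3*s) + 8*exp(2*s) + 19*exp(s) + 12)^2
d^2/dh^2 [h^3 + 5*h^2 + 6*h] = 6*h + 10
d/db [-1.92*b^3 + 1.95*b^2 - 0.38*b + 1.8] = -5.76*b^2 + 3.9*b - 0.38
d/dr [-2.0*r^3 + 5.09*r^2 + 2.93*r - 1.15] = -6.0*r^2 + 10.18*r + 2.93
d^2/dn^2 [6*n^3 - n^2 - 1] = 36*n - 2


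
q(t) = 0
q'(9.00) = 0.00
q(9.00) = 0.00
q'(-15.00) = 0.00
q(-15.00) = 0.00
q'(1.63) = 0.00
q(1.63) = 0.00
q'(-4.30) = 0.00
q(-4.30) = 0.00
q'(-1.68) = 0.00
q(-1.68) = 0.00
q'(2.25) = 0.00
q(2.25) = 0.00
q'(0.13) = 0.00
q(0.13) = 0.00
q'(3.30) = 0.00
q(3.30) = 0.00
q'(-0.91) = 0.00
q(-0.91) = 0.00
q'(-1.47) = 0.00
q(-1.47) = 0.00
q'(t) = 0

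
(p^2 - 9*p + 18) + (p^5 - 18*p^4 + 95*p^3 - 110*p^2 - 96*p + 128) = p^5 - 18*p^4 + 95*p^3 - 109*p^2 - 105*p + 146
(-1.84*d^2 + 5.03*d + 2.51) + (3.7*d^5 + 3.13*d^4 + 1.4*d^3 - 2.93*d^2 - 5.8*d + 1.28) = 3.7*d^5 + 3.13*d^4 + 1.4*d^3 - 4.77*d^2 - 0.77*d + 3.79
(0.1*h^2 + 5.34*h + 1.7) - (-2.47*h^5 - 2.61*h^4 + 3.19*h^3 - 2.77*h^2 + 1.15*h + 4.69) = 2.47*h^5 + 2.61*h^4 - 3.19*h^3 + 2.87*h^2 + 4.19*h - 2.99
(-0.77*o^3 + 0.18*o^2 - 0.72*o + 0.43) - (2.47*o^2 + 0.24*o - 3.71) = -0.77*o^3 - 2.29*o^2 - 0.96*o + 4.14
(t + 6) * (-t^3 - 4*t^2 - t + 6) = -t^4 - 10*t^3 - 25*t^2 + 36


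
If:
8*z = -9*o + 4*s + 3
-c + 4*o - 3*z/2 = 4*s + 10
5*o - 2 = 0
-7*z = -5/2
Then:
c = -347/28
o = 2/5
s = 121/140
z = 5/14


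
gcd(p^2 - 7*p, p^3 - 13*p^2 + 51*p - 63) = p - 7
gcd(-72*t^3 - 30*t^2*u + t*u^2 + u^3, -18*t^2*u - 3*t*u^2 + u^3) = 18*t^2 + 3*t*u - u^2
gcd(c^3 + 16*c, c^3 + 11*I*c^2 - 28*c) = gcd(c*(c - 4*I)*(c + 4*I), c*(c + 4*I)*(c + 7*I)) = c^2 + 4*I*c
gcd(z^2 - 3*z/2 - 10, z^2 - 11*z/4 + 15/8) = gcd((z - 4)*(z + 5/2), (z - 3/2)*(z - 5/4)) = 1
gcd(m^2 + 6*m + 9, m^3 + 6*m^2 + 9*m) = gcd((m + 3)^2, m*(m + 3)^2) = m^2 + 6*m + 9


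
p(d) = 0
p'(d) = 0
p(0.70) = 0.00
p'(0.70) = 0.00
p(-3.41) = 0.00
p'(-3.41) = 0.00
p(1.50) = 0.00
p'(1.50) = 0.00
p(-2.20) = 0.00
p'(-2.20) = 0.00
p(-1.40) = 0.00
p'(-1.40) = 0.00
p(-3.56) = 0.00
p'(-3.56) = 0.00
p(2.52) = 0.00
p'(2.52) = 0.00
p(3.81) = 0.00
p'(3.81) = 0.00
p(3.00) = 0.00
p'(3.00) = 0.00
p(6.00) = 0.00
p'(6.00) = 0.00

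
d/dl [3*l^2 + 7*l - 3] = 6*l + 7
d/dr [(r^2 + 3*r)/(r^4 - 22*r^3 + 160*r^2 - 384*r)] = (-2*r^2 - 3*r + 108)/(r^5 - 36*r^4 + 516*r^3 - 3680*r^2 + 13056*r - 18432)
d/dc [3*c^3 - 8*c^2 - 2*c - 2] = 9*c^2 - 16*c - 2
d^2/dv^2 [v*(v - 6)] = 2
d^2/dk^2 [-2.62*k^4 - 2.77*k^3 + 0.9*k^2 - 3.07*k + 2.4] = -31.44*k^2 - 16.62*k + 1.8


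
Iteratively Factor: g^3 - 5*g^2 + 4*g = (g)*(g^2 - 5*g + 4) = g*(g - 1)*(g - 4)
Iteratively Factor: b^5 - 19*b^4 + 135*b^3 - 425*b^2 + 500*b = (b - 5)*(b^4 - 14*b^3 + 65*b^2 - 100*b) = (b - 5)*(b - 4)*(b^3 - 10*b^2 + 25*b) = (b - 5)^2*(b - 4)*(b^2 - 5*b) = b*(b - 5)^2*(b - 4)*(b - 5)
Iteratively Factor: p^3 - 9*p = (p - 3)*(p^2 + 3*p) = (p - 3)*(p + 3)*(p)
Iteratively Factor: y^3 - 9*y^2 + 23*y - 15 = (y - 3)*(y^2 - 6*y + 5) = (y - 3)*(y - 1)*(y - 5)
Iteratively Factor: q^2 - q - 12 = (q - 4)*(q + 3)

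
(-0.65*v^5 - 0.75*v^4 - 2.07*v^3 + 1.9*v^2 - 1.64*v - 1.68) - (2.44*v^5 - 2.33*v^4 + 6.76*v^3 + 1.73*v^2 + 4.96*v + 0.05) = -3.09*v^5 + 1.58*v^4 - 8.83*v^3 + 0.17*v^2 - 6.6*v - 1.73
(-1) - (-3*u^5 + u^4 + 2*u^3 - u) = 3*u^5 - u^4 - 2*u^3 + u - 1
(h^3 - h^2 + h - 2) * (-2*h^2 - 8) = -2*h^5 + 2*h^4 - 10*h^3 + 12*h^2 - 8*h + 16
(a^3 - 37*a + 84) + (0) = a^3 - 37*a + 84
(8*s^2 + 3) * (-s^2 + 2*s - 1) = -8*s^4 + 16*s^3 - 11*s^2 + 6*s - 3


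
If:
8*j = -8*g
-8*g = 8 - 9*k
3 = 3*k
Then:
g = 1/8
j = -1/8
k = 1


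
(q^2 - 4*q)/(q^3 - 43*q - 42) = q*(4 - q)/(-q^3 + 43*q + 42)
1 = 1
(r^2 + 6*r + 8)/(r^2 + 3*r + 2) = (r + 4)/(r + 1)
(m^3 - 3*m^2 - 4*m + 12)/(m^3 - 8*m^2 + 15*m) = (m^2 - 4)/(m*(m - 5))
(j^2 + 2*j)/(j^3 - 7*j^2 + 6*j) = (j + 2)/(j^2 - 7*j + 6)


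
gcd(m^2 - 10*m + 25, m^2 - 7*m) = 1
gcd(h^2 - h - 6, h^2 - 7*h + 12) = h - 3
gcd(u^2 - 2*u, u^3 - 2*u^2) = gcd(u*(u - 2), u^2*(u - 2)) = u^2 - 2*u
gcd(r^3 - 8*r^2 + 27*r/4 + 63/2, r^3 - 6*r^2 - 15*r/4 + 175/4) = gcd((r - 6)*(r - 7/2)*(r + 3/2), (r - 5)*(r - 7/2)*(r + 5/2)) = r - 7/2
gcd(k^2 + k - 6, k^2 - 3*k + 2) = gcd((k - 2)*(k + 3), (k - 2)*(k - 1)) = k - 2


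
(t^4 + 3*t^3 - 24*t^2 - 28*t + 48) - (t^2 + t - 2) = t^4 + 3*t^3 - 25*t^2 - 29*t + 50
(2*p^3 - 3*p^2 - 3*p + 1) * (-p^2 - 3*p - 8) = -2*p^5 - 3*p^4 - 4*p^3 + 32*p^2 + 21*p - 8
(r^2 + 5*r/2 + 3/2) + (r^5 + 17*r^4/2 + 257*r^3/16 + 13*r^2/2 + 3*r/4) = r^5 + 17*r^4/2 + 257*r^3/16 + 15*r^2/2 + 13*r/4 + 3/2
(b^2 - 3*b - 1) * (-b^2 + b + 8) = -b^4 + 4*b^3 + 6*b^2 - 25*b - 8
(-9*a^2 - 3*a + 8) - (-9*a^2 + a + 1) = 7 - 4*a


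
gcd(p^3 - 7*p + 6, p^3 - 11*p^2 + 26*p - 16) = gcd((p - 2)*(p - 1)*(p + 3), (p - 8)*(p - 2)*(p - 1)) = p^2 - 3*p + 2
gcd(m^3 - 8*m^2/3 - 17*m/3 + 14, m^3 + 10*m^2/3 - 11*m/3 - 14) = m^2 + m/3 - 14/3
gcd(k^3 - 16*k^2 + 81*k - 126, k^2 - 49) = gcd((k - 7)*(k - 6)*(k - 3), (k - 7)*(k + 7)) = k - 7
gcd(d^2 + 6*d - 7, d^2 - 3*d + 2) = d - 1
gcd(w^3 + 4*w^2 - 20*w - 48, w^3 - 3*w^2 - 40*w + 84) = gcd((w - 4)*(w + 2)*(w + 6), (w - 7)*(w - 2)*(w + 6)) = w + 6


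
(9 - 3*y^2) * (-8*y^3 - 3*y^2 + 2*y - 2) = 24*y^5 + 9*y^4 - 78*y^3 - 21*y^2 + 18*y - 18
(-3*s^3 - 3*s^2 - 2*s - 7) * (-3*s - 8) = 9*s^4 + 33*s^3 + 30*s^2 + 37*s + 56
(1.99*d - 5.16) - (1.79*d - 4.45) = 0.2*d - 0.71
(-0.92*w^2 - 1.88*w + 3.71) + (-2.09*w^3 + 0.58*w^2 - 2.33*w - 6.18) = -2.09*w^3 - 0.34*w^2 - 4.21*w - 2.47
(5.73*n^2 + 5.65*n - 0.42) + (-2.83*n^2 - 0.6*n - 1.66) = 2.9*n^2 + 5.05*n - 2.08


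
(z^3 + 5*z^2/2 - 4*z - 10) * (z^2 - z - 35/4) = z^5 + 3*z^4/2 - 61*z^3/4 - 223*z^2/8 + 45*z + 175/2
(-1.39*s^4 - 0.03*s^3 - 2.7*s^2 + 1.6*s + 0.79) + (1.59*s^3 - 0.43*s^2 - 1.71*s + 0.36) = -1.39*s^4 + 1.56*s^3 - 3.13*s^2 - 0.11*s + 1.15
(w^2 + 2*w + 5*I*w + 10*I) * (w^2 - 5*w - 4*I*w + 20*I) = w^4 - 3*w^3 + I*w^3 + 10*w^2 - 3*I*w^2 - 60*w - 10*I*w - 200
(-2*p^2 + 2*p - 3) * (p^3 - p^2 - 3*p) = -2*p^5 + 4*p^4 + p^3 - 3*p^2 + 9*p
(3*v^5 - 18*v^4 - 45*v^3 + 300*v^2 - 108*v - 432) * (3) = 9*v^5 - 54*v^4 - 135*v^3 + 900*v^2 - 324*v - 1296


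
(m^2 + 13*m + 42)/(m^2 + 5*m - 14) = (m + 6)/(m - 2)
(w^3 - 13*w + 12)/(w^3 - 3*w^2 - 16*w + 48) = (w - 1)/(w - 4)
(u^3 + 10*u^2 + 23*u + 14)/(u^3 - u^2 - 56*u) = (u^2 + 3*u + 2)/(u*(u - 8))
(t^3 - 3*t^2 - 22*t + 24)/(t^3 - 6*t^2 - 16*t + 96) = (t - 1)/(t - 4)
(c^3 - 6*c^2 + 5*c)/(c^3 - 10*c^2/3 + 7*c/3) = 3*(c - 5)/(3*c - 7)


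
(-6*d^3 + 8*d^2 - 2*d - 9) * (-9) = 54*d^3 - 72*d^2 + 18*d + 81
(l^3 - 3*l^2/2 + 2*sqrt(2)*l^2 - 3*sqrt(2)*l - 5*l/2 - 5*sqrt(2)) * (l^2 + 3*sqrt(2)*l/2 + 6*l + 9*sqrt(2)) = l^5 + 9*l^4/2 + 7*sqrt(2)*l^4/2 - 11*l^3/2 + 63*sqrt(2)*l^3/4 - 161*sqrt(2)*l^2/4 + 12*l^2 - 105*sqrt(2)*l/2 - 69*l - 90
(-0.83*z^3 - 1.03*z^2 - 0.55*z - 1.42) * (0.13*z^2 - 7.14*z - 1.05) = -0.1079*z^5 + 5.7923*z^4 + 8.1542*z^3 + 4.8239*z^2 + 10.7163*z + 1.491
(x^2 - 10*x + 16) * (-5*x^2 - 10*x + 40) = -5*x^4 + 40*x^3 + 60*x^2 - 560*x + 640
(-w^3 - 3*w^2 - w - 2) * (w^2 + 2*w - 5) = -w^5 - 5*w^4 - 2*w^3 + 11*w^2 + w + 10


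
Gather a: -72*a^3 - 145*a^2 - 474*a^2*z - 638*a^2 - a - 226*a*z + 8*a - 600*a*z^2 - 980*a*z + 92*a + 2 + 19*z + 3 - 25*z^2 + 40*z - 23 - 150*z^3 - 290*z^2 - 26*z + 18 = -72*a^3 + a^2*(-474*z - 783) + a*(-600*z^2 - 1206*z + 99) - 150*z^3 - 315*z^2 + 33*z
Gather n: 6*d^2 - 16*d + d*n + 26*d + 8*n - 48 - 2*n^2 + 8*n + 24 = 6*d^2 + 10*d - 2*n^2 + n*(d + 16) - 24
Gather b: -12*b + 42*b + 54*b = 84*b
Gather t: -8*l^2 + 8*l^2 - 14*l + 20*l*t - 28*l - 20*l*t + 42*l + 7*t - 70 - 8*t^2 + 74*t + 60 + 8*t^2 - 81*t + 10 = 0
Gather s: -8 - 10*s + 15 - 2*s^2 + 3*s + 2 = -2*s^2 - 7*s + 9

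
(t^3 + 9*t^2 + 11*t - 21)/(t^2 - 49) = (t^2 + 2*t - 3)/(t - 7)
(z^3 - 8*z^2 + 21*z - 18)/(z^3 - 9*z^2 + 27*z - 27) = (z - 2)/(z - 3)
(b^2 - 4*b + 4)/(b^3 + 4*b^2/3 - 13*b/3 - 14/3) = 3*(b - 2)/(3*b^2 + 10*b + 7)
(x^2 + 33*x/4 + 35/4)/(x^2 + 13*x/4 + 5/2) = (x + 7)/(x + 2)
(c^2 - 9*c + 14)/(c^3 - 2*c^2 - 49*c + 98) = 1/(c + 7)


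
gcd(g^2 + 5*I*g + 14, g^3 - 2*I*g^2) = g - 2*I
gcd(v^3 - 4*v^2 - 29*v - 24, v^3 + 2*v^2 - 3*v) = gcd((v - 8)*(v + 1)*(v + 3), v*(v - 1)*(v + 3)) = v + 3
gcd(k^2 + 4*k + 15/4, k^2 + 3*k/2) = k + 3/2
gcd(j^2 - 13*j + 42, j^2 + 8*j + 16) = 1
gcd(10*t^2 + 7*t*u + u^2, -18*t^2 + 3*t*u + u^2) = 1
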